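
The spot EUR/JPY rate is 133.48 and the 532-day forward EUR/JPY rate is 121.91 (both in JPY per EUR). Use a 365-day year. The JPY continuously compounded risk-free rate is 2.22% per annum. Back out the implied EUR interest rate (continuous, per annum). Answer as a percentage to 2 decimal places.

F = S·e^((r_JPY − r_EUR)T) ⇒ r_EUR = r_JPY − ln(F/S)/T
ln(121.91/133.48) = -0.090669; /(532/365) = -0.062207
r_EUR = 0.0222 + 0.062207 = 0.084407
r_EUR = 8.44%

8.44%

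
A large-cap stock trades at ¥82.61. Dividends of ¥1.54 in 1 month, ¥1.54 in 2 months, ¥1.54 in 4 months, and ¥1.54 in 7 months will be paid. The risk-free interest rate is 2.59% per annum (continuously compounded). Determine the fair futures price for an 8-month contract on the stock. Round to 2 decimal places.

PV(dividends) I = 1.54·e^(−0.0259·1/12) + 1.54·e^(−0.0259·2/12) + 1.54·e^(−0.0259·4/12) + 1.54·e^(−0.0259·7/12)
I = 1.5367 + 1.5334 + 1.5268 + 1.5169 = 6.1138
F = (S − I)·e^(rT) = (82.61 − 6.1138) · e^(0.0259·8/12)
= 76.4962 · e^0.017267 = 76.4962 × 1.017417 = ¥77.83

¥77.83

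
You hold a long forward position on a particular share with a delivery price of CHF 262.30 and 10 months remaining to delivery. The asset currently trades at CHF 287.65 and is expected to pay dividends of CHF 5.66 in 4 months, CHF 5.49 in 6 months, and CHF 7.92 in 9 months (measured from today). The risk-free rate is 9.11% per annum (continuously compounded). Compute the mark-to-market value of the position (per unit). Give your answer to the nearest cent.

CHF 26.39

PV(remaining dividends) I = 5.66·e^(−0.0911·4/12) + 5.49·e^(−0.0911·6/12) + 7.92·e^(−0.0911·9/12) = 18.1332
Current forward F = (S − I)·e^(rT) = (287.65 − 18.1332)·e^(0.0911·10/12) = 269.5168 × 1.078873 = 290.7744
Value (long) = (F − K)·e^(−rT) = (290.7744 − 262.30) × 0.926893 = 26.3927
Value = CHF 26.39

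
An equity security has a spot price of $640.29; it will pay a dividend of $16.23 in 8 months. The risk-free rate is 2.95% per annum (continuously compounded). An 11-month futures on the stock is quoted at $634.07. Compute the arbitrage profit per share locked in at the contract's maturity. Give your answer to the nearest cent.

$7.42 per share

PV(dividends) I = 16.23·e^(−0.0295·8/12) = 15.9139
Fair futures F* = (S − I)·e^(rT) = (640.29 − 15.9139)·e^0.027042 = 624.3761 × 1.027411 = 641.4909
Market $634.07 < fair 641.4909: forward underpriced → reverse cash-and-carry (short the stock, invest proceeds at r, pay the dividends, go long the forward).
Profit at T = |F_mkt − F*| = |634.07 − 641.4909| = $7.42 per share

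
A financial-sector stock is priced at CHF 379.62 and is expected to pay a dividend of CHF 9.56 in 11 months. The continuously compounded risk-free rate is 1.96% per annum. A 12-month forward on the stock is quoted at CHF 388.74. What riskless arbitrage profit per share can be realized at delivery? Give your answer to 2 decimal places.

CHF 11.18 per share

PV(dividends) I = 9.56·e^(−0.0196·11/12) = 9.3898
Fair forward F* = (S − I)·e^(rT) = (379.62 − 9.3898)·e^0.019600 = 370.2302 × 1.019793 = 377.5582
Market CHF 388.74 > fair 377.5582: forward overpriced → cash-and-carry (borrow at r, buy the stock and collect the dividends, short the forward).
Profit at T = |F_mkt − F*| = |388.74 − 377.5582| = CHF 11.18 per share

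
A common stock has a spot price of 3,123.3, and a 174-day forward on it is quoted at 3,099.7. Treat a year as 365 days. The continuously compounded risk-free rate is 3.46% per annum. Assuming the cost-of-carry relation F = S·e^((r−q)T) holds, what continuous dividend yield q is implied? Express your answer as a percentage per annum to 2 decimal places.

5.05%

From F = S·e^((r−q)T): (r − q) = ln(F/S)/T
ln(3099.7/3123.3) = ln(0.992444) = -0.007585
(r − q) = -0.007585 / (174/365) = -0.015911
q = r − ln(F/S)/T = 0.0346 + 0.015911 = 0.050511
q = 5.05%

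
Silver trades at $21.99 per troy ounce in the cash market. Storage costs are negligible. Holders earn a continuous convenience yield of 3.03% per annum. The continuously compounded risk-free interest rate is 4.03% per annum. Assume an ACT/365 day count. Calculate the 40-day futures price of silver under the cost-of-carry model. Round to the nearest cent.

$22.01 per troy ounce

Net carry = r + u − y = 0.0403 + 0.0000 − 0.0303 = 0.0100
F = S·e^((r+u−y)T) = 21.99 · e^(0.0100 × 40/365) = 21.99 · e^0.001096
= 21.99 × 1.001097 = $22.01 per troy ounce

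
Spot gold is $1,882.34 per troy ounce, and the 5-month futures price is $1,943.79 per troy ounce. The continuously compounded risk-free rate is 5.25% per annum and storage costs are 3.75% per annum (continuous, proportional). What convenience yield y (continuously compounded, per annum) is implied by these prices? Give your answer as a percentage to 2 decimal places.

F = S·e^((r+u−y)T) ⇒ (r+u−y) = ln(F/S)/T
ln(1943.79/1882.34) = 0.032124; /T ⇒ 0.077098
y = r + u − ln(F/S)/T = 0.0525 + 0.0375 − 0.077098 = 0.012902
y = 1.29%

1.29%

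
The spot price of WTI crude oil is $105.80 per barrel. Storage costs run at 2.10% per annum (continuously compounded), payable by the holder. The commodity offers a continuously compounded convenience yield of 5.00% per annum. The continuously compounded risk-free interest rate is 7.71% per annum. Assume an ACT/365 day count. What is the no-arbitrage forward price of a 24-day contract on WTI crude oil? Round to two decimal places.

Net carry = r + u − y = 0.0771 + 0.0210 − 0.0500 = 0.0481
F = S·e^((r+u−y)T) = 105.80 · e^(0.0481 × 24/365) = 105.80 · e^0.003163
= 105.80 × 1.003168 = $106.14 per barrel

$106.14 per barrel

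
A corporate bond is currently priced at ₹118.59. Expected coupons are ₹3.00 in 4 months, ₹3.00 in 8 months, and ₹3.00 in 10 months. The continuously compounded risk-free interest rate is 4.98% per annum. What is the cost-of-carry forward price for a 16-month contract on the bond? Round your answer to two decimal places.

PV(coupons) I = 3.00·e^(−0.0498·4/12) + 3.00·e^(−0.0498·8/12) + 3.00·e^(−0.0498·10/12)
I = 2.9506 + 2.9020 + 2.8780 = 8.7306
F = (S − I)·e^(rT) = (118.59 − 8.7306) · e^(0.0498·16/12)
= 109.8594 · e^0.066400 = 109.8594 × 1.068654 = ₹117.40

₹117.40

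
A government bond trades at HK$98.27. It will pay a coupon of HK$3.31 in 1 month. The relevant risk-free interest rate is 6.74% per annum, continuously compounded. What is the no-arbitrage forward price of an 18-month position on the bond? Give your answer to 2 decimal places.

HK$105.08

PV(coupons) I = 3.31·e^(−0.0674·1/12)
I = 3.2915
F = (S − I)·e^(rT) = (98.27 − 3.2915) · e^(0.0674·18/12)
= 94.9785 · e^0.101100 = 94.9785 × 1.106387 = HK$105.08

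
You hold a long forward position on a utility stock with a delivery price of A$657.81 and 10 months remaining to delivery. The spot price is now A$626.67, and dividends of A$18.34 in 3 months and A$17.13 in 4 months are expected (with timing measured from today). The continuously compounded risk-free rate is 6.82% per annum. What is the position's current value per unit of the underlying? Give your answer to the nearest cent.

-A$29.57

PV(remaining dividends) I = 18.34·e^(−0.0682·3/12) + 17.13·e^(−0.0682·4/12) = 34.7749
Current forward F = (S − I)·e^(rT) = (626.67 − 34.7749)·e^(0.0682·10/12) = 591.8951 × 1.058479 = 626.5085
Value (long) = (F − K)·e^(−rT) = (626.5085 − 657.81) × 0.944752 = -29.5722
Value = -A$29.57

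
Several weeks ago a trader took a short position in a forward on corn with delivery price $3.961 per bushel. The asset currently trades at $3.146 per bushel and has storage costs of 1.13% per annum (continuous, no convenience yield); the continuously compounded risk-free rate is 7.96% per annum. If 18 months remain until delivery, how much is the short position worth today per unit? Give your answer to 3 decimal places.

$0.315 per bushel

Current fair forward for the remaining 18 months: F = S·e^((r + u)·T), (r + u) = 0.0796 + 0.0113 = 0.0909
F = 3.146 · e^(0.0909 × 18/12) = 3.146 × 1.146083 = 3.6056
Value of long forward = (F − K)·e^(−rT) = (3.6056 − 3.961) · e^(−0.0796·18/12)
= -0.3554 × 0.887453 = -0.315
Short position value = −(long value) = $0.315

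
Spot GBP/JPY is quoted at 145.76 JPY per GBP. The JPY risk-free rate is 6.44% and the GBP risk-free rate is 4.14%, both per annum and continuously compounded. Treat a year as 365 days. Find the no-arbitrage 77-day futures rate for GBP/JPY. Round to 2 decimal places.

146.47

F = S·e^((r_JPY − r_GBP)T) = 145.76 · e^((0.0644 − 0.0414) × 77/365)
= 145.76 · e^0.004852 = 145.76 × 1.004864
F = 146.47 JPY per GBP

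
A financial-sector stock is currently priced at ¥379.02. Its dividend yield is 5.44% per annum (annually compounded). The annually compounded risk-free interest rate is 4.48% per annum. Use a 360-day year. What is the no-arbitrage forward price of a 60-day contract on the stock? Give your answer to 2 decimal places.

¥378.44

F = S · (1+r)^T / (1+q)^T
= 379.02 × 1.007331 / 1.008868 = 379.02 × 0.998477
F = ¥378.44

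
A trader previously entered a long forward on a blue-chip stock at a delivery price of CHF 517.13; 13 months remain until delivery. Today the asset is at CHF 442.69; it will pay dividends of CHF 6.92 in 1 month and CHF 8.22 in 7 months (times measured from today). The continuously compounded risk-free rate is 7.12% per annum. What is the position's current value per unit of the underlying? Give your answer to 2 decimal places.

-CHF 50.82

PV(remaining dividends) I = 6.92·e^(−0.0712·1/12) + 8.22·e^(−0.0712·7/12) = 14.7647
Current forward F = (S − I)·e^(rT) = (442.69 − 14.7647)·e^(0.0712·13/12) = 427.9253 × 1.080186 = 462.2389
Value (long) = (F − K)·e^(−rT) = (462.2389 − 517.13) × 0.925766 = -50.8163
Value = -CHF 50.82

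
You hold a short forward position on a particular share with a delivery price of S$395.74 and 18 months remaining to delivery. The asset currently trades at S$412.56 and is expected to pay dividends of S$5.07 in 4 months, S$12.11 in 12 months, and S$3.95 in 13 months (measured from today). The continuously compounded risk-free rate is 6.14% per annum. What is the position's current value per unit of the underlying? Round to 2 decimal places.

PV(remaining dividends) I = 5.07·e^(−0.0614·4/12) + 12.11·e^(−0.0614·12/12) + 3.95·e^(−0.0614·13/12) = 20.0519
Current forward F = (S − I)·e^(rT) = (412.56 − 20.0519)·e^(0.0614·18/12) = 392.5081 × 1.096474 = 430.3749
Value (long) = (F − K)·e^(−rT) = (430.3749 − 395.74) × 0.912014 = 31.5875
Short position value = −(long value) = -S$31.59

-S$31.59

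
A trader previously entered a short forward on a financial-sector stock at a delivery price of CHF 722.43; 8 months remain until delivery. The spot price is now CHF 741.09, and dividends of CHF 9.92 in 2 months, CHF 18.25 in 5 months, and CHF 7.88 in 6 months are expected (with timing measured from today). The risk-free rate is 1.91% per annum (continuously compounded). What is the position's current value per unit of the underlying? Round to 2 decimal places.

PV(remaining dividends) I = 9.92·e^(−0.0191·2/12) + 18.25·e^(−0.0191·5/12) + 7.88·e^(−0.0191·6/12) = 35.7989
Current forward F = (S − I)·e^(rT) = (741.09 − 35.7989)·e^(0.0191·8/12) = 705.2911 × 1.012815 = 714.3294
Value (long) = (F − K)·e^(−rT) = (714.3294 − 722.43) × 0.987347 = -7.9981
Short position value = −(long value) = CHF 8.00

CHF 8.00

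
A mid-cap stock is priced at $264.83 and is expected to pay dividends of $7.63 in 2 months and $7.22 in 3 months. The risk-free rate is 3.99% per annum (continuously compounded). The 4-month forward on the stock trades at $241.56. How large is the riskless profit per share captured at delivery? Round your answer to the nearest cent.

PV(dividends) I = 7.63·e^(−0.0399·2/12) + 7.22·e^(−0.0399·3/12) = 14.7278
Fair forward F* = (S − I)·e^(rT) = (264.83 − 14.7278)·e^0.013300 = 250.1022 × 1.013389 = 253.4508
Market $241.56 < fair 253.4508: forward underpriced → reverse cash-and-carry (short the stock, invest proceeds at r, pay the dividends, go long the forward).
Profit at T = |F_mkt − F*| = |241.56 − 253.4508| = $11.89 per share

$11.89 per share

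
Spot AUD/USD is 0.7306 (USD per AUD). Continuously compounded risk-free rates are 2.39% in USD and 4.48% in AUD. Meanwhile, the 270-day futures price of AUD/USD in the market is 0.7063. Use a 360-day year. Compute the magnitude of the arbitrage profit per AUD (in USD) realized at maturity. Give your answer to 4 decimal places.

Fair futures: F* = S·e^(carry·T), with carry = (r_USD − r_AUD) = 0.0239 − 0.0448 = -0.0209
F* = 0.7306 · e^(-0.0209 × 270/360) = 0.7306 · e^-0.015675 = 0.7306 × 0.984447 = 0.7192
Market 0.7063 < fair 0.7192: forward underpriced → reverse cash-and-carry (short spot, go long the forward).
At maturity, profit = |F_mkt − F*| = |0.7063 − 0.7192| = 0.0129 per AUD (in USD)

0.0129 per AUD (in USD)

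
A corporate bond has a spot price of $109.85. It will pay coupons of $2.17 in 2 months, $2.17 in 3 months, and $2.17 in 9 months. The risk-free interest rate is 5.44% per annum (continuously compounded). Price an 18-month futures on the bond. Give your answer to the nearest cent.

$112.27

PV(coupons) I = 2.17·e^(−0.0544·2/12) + 2.17·e^(−0.0544·3/12) + 2.17·e^(−0.0544·9/12)
I = 2.1504 + 2.1407 + 2.0832 = 6.3743
F = (S − I)·e^(rT) = (109.85 − 6.3743) · e^(0.0544·18/12)
= 103.4757 · e^0.081600 = 103.4757 × 1.085022 = $112.27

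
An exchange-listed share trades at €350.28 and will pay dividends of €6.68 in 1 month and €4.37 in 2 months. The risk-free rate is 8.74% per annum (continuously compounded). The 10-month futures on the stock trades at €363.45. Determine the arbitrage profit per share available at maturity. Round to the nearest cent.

€1.53 per share

PV(dividends) I = 6.68·e^(−0.0874·1/12) + 4.37·e^(−0.0874·2/12) = 10.9383
Fair futures F* = (S − I)·e^(rT) = (350.28 − 10.9383)·e^0.072833 = 339.3417 × 1.075551 = 364.9793
Market €363.45 < fair 364.9793: forward underpriced → reverse cash-and-carry (short the stock, invest proceeds at r, pay the dividends, go long the forward).
Profit at T = |F_mkt − F*| = |363.45 − 364.9793| = €1.53 per share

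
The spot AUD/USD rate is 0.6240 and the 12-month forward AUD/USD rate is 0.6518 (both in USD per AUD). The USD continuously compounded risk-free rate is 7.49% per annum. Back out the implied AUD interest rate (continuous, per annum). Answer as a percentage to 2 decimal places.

F = S·e^((r_USD − r_AUD)T) ⇒ r_AUD = r_USD − ln(F/S)/T
ln(0.6518/0.6240) = 0.043587; /(12/12) = 0.043587
r_AUD = 0.0749 − 0.043587 = 0.031313
r_AUD = 3.13%

3.13%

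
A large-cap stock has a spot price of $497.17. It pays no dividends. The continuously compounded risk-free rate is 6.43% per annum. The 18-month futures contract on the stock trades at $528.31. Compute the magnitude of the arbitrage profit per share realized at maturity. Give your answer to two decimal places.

Fair futures: F* = S·e^(carry·T), with carry = r = 0.0643
F* = 497.17 · e^(0.0643 × 18/12) = 497.17 · e^0.096450 = 497.17 × 1.101255 = $547.5109
Market $528.31 < fair $547.5109: forward underpriced → reverse cash-and-carry (short spot, go long the forward).
At maturity, profit = |F_mkt − F*| = |528.31 − 547.5109| = $19.20 per share

$19.20 per share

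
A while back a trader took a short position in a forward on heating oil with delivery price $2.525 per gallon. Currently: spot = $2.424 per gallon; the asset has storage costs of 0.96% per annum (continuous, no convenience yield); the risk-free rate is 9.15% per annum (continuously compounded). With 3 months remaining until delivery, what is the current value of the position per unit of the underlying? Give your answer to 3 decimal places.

Current fair forward for the remaining 3 months: F = S·e^((r + u)·T), (r + u) = 0.0915 + 0.0096 = 0.1011
F = 2.424 · e^(0.1011 × 3/12) = 2.424 × 1.025597 = 2.4860
Value of long forward = (F − K)·e^(−rT) = (2.4860 − 2.525) · e^(−0.0915·3/12)
= -0.0390 × 0.977385 = -0.038
Short position value = −(long value) = $0.038

$0.038 per gallon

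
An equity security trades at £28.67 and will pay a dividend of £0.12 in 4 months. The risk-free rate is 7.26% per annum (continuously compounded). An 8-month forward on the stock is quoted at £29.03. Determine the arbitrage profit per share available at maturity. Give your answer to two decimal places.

PV(dividends) I = 0.12·e^(−0.0726·4/12) = 0.1171
Fair forward F* = (S − I)·e^(rT) = (28.67 − 0.1171)·e^0.048400 = 28.5529 × 1.049590 = 29.9688
Market £29.03 < fair 29.9688: forward underpriced → reverse cash-and-carry (short the stock, invest proceeds at r, pay the dividends, go long the forward).
Profit at T = |F_mkt − F*| = |29.03 − 29.9688| = £0.94 per share

£0.94 per share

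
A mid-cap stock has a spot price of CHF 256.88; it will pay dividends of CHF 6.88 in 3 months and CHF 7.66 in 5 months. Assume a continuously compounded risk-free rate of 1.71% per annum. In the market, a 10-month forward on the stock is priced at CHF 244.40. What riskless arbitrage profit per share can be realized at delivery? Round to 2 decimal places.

PV(dividends) I = 6.88·e^(−0.0171·3/12) + 7.66·e^(−0.0171·5/12) = 14.4563
Fair forward F* = (S − I)·e^(rT) = (256.88 − 14.4563)·e^0.014250 = 242.4237 × 1.014352 = 245.9030
Market CHF 244.40 < fair 245.9030: forward underpriced → reverse cash-and-carry (short the stock, invest proceeds at r, pay the dividends, go long the forward).
Profit at T = |F_mkt − F*| = |244.40 − 245.9030| = CHF 1.50 per share

CHF 1.50 per share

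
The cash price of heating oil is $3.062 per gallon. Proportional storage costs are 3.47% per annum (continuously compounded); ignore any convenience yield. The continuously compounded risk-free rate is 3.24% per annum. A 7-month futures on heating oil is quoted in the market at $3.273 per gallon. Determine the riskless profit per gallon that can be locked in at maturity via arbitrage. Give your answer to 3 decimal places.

Fair futures: F* = S·e^(carry·T), with carry = (r + u) = 0.0324 + 0.0347 = 0.0671
F* = 3.062 · e^(0.0671 × 7/12) = 3.062 · e^0.039142 = 3.062 × 1.039918 = $3.1842
Market $3.273 > fair $3.1842: forward overpriced → cash-and-carry (buy spot, short the forward).
At maturity, profit = |F_mkt − F*| = |3.273 − 3.1842| = $0.089 per gallon

$0.089 per gallon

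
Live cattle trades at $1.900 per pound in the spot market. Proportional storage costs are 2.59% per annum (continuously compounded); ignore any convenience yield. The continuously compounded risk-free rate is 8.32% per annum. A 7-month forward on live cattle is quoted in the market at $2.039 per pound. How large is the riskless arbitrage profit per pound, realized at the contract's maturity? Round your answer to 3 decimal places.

Fair forward: F* = S·e^(carry·T), with carry = (r + u) = 0.0832 + 0.0259 = 0.1091
F* = 1.900 · e^(0.1091 × 7/12) = 1.900 · e^0.063642 = 1.900 × 1.065711 = $2.0249
Market $2.039 > fair $2.0249: forward overpriced → cash-and-carry (buy spot, short the forward).
At maturity, profit = |F_mkt − F*| = |2.039 − 2.0249| = $0.014 per pound

$0.014 per pound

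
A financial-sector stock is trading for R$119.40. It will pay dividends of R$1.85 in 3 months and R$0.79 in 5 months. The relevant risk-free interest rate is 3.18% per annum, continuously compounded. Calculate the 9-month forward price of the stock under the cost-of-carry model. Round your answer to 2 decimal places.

PV(dividends) I = 1.85·e^(−0.0318·3/12) + 0.79·e^(−0.0318·5/12)
I = 1.8354 + 0.7796 = 2.6150
F = (S − I)·e^(rT) = (119.40 − 2.6150) · e^(0.0318·9/12)
= 116.7850 · e^0.023850 = 116.7850 × 1.024137 = R$119.60

R$119.60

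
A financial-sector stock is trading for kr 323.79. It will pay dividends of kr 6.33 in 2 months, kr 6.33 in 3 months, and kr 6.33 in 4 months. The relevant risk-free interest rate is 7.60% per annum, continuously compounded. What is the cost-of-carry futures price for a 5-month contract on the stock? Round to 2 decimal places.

PV(dividends) I = 6.33·e^(−0.0760·2/12) + 6.33·e^(−0.0760·3/12) + 6.33·e^(−0.0760·4/12)
I = 6.2503 + 6.2109 + 6.1717 = 18.6329
F = (S − I)·e^(rT) = (323.79 − 18.6329) · e^(0.0760·5/12)
= 305.1571 · e^0.031667 = 305.1571 × 1.032174 = kr 314.98

kr 314.98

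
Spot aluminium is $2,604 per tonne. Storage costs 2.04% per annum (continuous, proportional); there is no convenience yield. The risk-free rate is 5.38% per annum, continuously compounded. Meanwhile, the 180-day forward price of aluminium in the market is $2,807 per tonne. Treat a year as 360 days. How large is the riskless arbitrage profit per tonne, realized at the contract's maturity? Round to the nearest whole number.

$105 per tonne

Fair forward: F* = S·e^(carry·T), with carry = (r + u) = 0.0538 + 0.0204 = 0.0742
F* = 2604 · e^(0.0742 × 180/360) = 2604 · e^0.037100 = 2604 × 1.037797 = $2702.4234
Market $2807 > fair $2702.4234: forward overpriced → cash-and-carry (buy spot, short the forward).
At maturity, profit = |F_mkt − F*| = |2807 − 2702.4234| = $105 per tonne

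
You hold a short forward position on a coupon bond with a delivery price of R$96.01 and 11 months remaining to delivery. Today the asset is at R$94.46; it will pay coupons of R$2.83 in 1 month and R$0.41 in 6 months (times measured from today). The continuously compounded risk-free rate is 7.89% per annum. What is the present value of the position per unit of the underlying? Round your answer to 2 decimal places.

PV(remaining coupons) I = 2.83·e^(−0.0789·1/12) + 0.41·e^(−0.0789·6/12) = 3.2056
Current forward F = (S − I)·e^(rT) = (94.46 − 3.2056)·e^(0.0789·11/12) = 91.2544 × 1.075005 = 98.0989
Value (long) = (F − K)·e^(−rT) = (98.0989 − 96.01) × 0.930229 = 1.9432
Short position value = −(long value) = -R$1.94

-R$1.94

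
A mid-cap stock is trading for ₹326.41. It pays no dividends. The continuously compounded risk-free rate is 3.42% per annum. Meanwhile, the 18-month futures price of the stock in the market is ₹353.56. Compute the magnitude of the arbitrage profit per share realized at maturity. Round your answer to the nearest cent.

Fair futures: F* = S·e^(carry·T), with carry = r = 0.0342
F* = 326.41 · e^(0.0342 × 18/12) = 326.41 · e^0.051300 = 326.41 × 1.052639 = ₹343.5919
Market ₹353.56 > fair ₹343.5919: forward overpriced → cash-and-carry (buy spot, short the forward).
At maturity, profit = |F_mkt − F*| = |353.56 − 343.5919| = ₹9.97 per share

₹9.97 per share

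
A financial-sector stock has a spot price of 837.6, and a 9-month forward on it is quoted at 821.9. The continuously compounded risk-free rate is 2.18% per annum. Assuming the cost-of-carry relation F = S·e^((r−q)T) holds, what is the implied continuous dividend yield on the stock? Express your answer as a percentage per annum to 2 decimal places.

From F = S·e^((r−q)T): (r − q) = ln(F/S)/T
ln(821.9/837.6) = ln(0.981256) = -0.018922
(r − q) = -0.018922 / (9/12) = -0.025229
q = r − ln(F/S)/T = 0.0218 + 0.025229 = 0.047029
q = 4.70%

4.70%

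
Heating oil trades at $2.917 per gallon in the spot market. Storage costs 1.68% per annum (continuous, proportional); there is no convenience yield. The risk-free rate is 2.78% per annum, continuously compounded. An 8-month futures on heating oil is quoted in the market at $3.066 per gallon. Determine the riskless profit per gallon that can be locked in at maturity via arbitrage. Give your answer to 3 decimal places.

Fair futures: F* = S·e^(carry·T), with carry = (r + u) = 0.0278 + 0.0168 = 0.0446
F* = 2.917 · e^(0.0446 × 8/12) = 2.917 · e^0.029733 = 2.917 × 1.030179 = $3.0050
Market $3.066 > fair $3.0050: forward overpriced → cash-and-carry (buy spot, short the forward).
At maturity, profit = |F_mkt − F*| = |3.066 − 3.0050| = $0.061 per gallon

$0.061 per gallon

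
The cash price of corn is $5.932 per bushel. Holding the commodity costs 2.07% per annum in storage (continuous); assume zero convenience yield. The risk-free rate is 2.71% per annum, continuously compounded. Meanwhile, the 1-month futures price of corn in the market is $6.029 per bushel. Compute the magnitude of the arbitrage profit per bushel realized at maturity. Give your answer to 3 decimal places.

$0.073 per bushel

Fair futures: F* = S·e^(carry·T), with carry = (r + u) = 0.0271 + 0.0207 = 0.0478
F* = 5.932 · e^(0.0478 × 1/12) = 5.932 · e^0.003983 = 5.932 × 1.003991 = $5.9557
Market $6.029 > fair $5.9557: forward overpriced → cash-and-carry (buy spot, short the forward).
At maturity, profit = |F_mkt − F*| = |6.029 − 5.9557| = $0.073 per bushel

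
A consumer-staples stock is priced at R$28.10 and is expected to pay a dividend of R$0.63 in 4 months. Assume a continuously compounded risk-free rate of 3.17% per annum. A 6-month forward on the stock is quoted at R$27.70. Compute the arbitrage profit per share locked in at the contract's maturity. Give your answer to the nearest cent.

PV(dividends) I = 0.63·e^(−0.0317·4/12) = 0.6234
Fair forward F* = (S − I)·e^(rT) = (28.10 − 0.6234)·e^0.015850 = 27.4766 × 1.015976 = 27.9156
Market R$27.70 < fair 27.9156: forward underpriced → reverse cash-and-carry (short the stock, invest proceeds at r, pay the dividends, go long the forward).
Profit at T = |F_mkt − F*| = |27.70 − 27.9156| = R$0.22 per share

R$0.22 per share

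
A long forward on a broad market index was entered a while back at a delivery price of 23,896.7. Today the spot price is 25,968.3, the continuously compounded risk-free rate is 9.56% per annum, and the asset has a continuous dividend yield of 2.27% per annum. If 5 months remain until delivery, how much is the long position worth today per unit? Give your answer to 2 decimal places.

2760.32

Current fair forward for the remaining 5 months: F = S·e^((r − q)·T), (r − q) = 0.0956 − 0.0227 = 0.0729
F = 25968.3 · e^(0.0729 × 5/12) = 25968.3 × 1.03084103 = 26769.1891
Value of long forward = (F − K)·e^(−rT) = (26769.1891 − 23896.7) · e^(−0.0956·5/12)
= 2872.4891 × 0.96094958 = 2760.32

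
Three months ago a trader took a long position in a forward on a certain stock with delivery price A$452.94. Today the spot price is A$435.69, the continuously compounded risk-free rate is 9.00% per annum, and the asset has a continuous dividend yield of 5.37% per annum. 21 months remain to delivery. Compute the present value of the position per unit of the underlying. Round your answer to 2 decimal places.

A$9.67

Current fair forward for the remaining 21 months: F = S·e^((r − q)·T), (r − q) = 0.0900 − 0.0537 = 0.0363
F = 435.69 · e^(0.0363 × 21/12) = 435.69 × 1.065586 = 464.2652
Value of long forward = (F − K)·e^(−rT) = (464.2652 − 452.94) · e^(−0.0900·21/12)
= 11.3252 × 0.854277 = 9.67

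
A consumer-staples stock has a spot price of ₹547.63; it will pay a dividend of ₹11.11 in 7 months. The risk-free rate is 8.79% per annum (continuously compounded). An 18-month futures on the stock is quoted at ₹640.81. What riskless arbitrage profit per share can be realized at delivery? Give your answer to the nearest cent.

PV(dividends) I = 11.11·e^(−0.0879·7/12) = 10.5547
Fair futures F* = (S − I)·e^(rT) = (547.63 − 10.5547)·e^0.131850 = 537.0753 × 1.140937 = 612.7691
Market ₹640.81 > fair 612.7691: forward overpriced → cash-and-carry (borrow at r, buy the stock and collect the dividends, short the forward).
Profit at T = |F_mkt − F*| = |640.81 − 612.7691| = ₹28.04 per share

₹28.04 per share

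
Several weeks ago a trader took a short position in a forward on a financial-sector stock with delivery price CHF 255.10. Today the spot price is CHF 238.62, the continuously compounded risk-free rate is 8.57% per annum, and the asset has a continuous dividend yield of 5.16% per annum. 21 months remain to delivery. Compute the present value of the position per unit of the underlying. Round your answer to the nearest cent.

Current fair forward for the remaining 21 months: F = S·e^((r − q)·T), (r − q) = 0.0857 − 0.0516 = 0.0341
F = 238.62 · e^(0.0341 × 21/12) = 238.62 × 1.061492 = 253.2932
Value of long forward = (F − K)·e^(−rT) = (253.2932 − 255.10) · e^(−0.0857·21/12)
= -1.8068 × 0.860729 = -1.56
Short position value = −(long value) = CHF 1.56

CHF 1.56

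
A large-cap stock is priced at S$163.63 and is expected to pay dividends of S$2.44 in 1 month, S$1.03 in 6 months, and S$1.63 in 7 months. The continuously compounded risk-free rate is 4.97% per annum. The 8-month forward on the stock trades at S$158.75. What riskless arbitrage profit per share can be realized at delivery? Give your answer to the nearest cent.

PV(dividends) I = 2.44·e^(−0.0497·1/12) + 1.03·e^(−0.0497·6/12) + 1.63·e^(−0.0497·7/12) = 5.0181
Fair forward F* = (S − I)·e^(rT) = (163.63 − 5.0181)·e^0.033133 = 158.6119 × 1.033688 = 163.9552
Market S$158.75 < fair 163.9552: forward underpriced → reverse cash-and-carry (short the stock, invest proceeds at r, pay the dividends, go long the forward).
Profit at T = |F_mkt − F*| = |158.75 − 163.9552| = S$5.21 per share

S$5.21 per share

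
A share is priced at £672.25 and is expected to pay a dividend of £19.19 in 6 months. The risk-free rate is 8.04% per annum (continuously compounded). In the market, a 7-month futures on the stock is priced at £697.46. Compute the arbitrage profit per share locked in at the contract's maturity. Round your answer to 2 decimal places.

£12.25 per share

PV(dividends) I = 19.19·e^(−0.0804·6/12) = 18.4339
Fair futures F* = (S − I)·e^(rT) = (672.25 − 18.4339)·e^0.046900 = 653.8161 × 1.048017 = 685.2104
Market £697.46 > fair 685.2104: forward overpriced → cash-and-carry (borrow at r, buy the stock and collect the dividends, short the forward).
Profit at T = |F_mkt − F*| = |697.46 − 685.2104| = £12.25 per share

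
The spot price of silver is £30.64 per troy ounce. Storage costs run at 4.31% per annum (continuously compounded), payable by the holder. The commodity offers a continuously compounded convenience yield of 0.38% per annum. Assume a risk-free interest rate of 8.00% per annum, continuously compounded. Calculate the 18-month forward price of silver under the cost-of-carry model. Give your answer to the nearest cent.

Net carry = r + u − y = 0.0800 + 0.0431 − 0.0038 = 0.1193
F = S·e^((r+u−y)T) = 30.64 · e^(0.1193 × 18/12) = 30.64 · e^0.178950
= 30.64 × 1.195961 = £36.64 per troy ounce

£36.64 per troy ounce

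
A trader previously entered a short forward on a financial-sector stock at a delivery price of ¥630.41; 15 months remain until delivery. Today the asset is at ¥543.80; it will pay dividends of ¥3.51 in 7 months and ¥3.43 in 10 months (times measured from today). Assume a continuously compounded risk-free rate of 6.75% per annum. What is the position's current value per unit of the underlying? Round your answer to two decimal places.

PV(remaining dividends) I = 3.51·e^(−0.0675·7/12) + 3.43·e^(−0.0675·10/12) = 6.6169
Current forward F = (S − I)·e^(rT) = (543.80 − 6.6169)·e^(0.0675·15/12) = 537.1831 × 1.088037 = 584.4751
Value (long) = (F − K)·e^(−rT) = (584.4751 − 630.41) × 0.919087 = -42.2182
Short position value = −(long value) = ¥42.22

¥42.22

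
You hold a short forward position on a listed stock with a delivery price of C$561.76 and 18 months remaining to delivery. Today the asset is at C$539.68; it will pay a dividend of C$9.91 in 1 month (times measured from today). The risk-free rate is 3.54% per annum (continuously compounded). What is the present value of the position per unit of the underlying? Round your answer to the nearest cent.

C$2.91

PV(remaining dividends) I = 9.91·e^(−0.0354·1/12) = 9.8808
Current forward F = (S − I)·e^(rT) = (539.68 − 9.8808)·e^(0.0354·18/12) = 529.7992 × 1.054535 = 558.6918
Value (long) = (F − K)·e^(−rT) = (558.6918 − 561.76) × 0.948285 = -2.9095
Short position value = −(long value) = C$2.91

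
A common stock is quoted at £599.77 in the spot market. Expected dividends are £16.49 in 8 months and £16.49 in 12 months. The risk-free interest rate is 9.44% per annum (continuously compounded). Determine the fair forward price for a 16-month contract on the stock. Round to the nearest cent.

PV(dividends) I = 16.49·e^(−0.0944·8/12) + 16.49·e^(−0.0944·12/12)
I = 15.4842 + 15.0046 = 30.4888
F = (S − I)·e^(rT) = (599.77 − 30.4888) · e^(0.0944·16/12)
= 569.2812 · e^0.125867 = 569.2812 × 1.134131 = £645.64

£645.64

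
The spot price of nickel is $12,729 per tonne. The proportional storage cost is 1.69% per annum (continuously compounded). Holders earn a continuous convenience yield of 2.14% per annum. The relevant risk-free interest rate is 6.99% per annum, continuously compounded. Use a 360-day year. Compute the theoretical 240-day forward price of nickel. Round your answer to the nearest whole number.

$13,296 per tonne

Net carry = r + u − y = 0.0699 + 0.0169 − 0.0214 = 0.0654
F = S·e^((r+u−y)T) = 12729 · e^(0.0654 × 240/360) = 12729 · e^0.043600
= 12729 × 1.044564 = $13,296 per tonne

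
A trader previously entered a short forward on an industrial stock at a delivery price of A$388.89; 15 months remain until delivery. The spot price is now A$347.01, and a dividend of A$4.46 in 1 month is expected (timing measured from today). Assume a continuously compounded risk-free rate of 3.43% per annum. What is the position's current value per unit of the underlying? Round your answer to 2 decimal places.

PV(remaining dividends) I = 4.46·e^(−0.0343·1/12) = 4.4473
Current forward F = (S − I)·e^(rT) = (347.01 − 4.4473)·e^(0.0343·15/12) = 342.5627 × 1.043807 = 357.5693
Value (long) = (F − K)·e^(−rT) = (357.5693 − 388.89) × 0.958031 = -30.0062
Short position value = −(long value) = A$30.01

A$30.01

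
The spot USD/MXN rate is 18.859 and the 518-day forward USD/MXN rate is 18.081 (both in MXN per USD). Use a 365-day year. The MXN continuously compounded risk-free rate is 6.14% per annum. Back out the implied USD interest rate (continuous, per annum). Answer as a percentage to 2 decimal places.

9.11%

F = S·e^((r_MXN − r_USD)T) ⇒ r_USD = r_MXN − ln(F/S)/T
ln(18.081/18.859) = -0.042129; /(518/365) = -0.029685
r_USD = 0.0614 + 0.029685 = 0.091085
r_USD = 9.11%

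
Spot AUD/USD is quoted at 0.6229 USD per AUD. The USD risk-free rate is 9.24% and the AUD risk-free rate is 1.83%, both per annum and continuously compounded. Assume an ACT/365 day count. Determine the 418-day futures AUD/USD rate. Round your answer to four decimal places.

0.6781

F = S·e^((r_USD − r_AUD)T) = 0.6229 · e^((0.0924 − 0.0183) × 418/365)
= 0.6229 · e^0.084860 = 0.6229 × 1.088565
F = 0.6781 USD per AUD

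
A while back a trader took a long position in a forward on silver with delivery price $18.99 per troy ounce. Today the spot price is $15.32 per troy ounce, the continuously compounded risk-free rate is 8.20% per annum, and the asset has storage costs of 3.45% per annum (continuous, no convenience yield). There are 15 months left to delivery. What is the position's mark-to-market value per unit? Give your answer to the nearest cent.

-$1.14 per troy ounce

Current fair forward for the remaining 15 months: F = S·e^((r + u)·T), (r + u) = 0.0820 + 0.0345 = 0.1165
F = 15.32 · e^(0.1165 × 15/12) = 15.32 × 1.156762 = 17.7216
Value of long forward = (F − K)·e^(−rT) = (17.7216 − 18.99) · e^(−0.0820·15/12)
= -1.2684 × 0.902578 = -1.14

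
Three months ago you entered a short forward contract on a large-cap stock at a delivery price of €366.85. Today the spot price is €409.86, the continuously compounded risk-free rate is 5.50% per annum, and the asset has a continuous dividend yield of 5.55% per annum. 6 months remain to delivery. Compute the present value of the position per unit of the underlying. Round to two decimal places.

-€41.74

Current fair forward for the remaining 6 months: F = S·e^((r − q)·T), (r − q) = 0.0550 − 0.0555 = -0.0005
F = 409.86 · e^(-0.0005 × 6/12) = 409.86 × 0.999750 = 409.7575
Value of long forward = (F − K)·e^(−rT) = (409.7575 − 366.85) · e^(−0.0550·6/12)
= 42.9075 × 0.972875 = 41.74
Short position value = −(long value) = -€41.74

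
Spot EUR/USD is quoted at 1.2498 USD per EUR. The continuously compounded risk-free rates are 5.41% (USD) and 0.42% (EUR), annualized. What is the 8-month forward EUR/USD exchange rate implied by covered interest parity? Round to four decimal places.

1.2921

F = S·e^((r_USD − r_EUR)T) = 1.2498 · e^((0.0541 − 0.0042) × 8/12)
= 1.2498 · e^0.033267 = 1.2498 × 1.033827
F = 1.2921 USD per EUR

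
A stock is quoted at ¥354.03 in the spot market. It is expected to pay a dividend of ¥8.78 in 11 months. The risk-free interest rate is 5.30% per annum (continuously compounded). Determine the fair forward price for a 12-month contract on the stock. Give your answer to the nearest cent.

¥364.48

PV(dividends) I = 8.78·e^(−0.0530·11/12)
I = 8.3636
F = (S − I)·e^(rT) = (354.03 − 8.3636) · e^(0.0530·12/12)
= 345.6664 · e^0.053000 = 345.6664 × 1.054430 = ¥364.48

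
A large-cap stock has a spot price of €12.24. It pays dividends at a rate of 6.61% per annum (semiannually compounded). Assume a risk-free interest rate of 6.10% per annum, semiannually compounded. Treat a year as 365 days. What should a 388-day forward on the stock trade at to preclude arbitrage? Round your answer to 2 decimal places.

€12.18

F = S · (1+r/2)^(2T) / (1+q/2)^(2T)
= 12.24 × 1.065959 / 1.071574 = 12.24 × 0.994760
F = €12.18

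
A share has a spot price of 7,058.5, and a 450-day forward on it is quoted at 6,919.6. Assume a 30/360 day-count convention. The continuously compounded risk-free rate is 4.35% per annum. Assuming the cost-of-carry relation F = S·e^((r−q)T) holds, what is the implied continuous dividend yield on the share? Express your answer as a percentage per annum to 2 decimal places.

5.94%

From F = S·e^((r−q)T): (r − q) = ln(F/S)/T
ln(6919.6/7058.5) = ln(0.980322) = -0.019874
(r − q) = -0.019874 / (450/360) = -0.015899
q = r − ln(F/S)/T = 0.0435 + 0.015899 = 0.059399
q = 5.94%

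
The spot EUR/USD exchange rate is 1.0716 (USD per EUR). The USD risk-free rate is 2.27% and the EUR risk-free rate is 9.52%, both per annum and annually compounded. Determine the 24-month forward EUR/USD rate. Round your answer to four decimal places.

By covered interest parity, F = S · (1+r_USD)^T / (1+r_EUR)^T
= 1.0716 × 1.045915 / 1.199463 = 1.0716 × 0.871986
F = 0.9344 USD per EUR

0.9344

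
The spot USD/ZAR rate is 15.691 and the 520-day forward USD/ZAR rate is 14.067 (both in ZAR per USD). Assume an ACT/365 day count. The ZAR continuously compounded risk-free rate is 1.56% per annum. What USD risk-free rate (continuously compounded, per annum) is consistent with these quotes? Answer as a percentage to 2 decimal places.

9.23%

F = S·e^((r_ZAR − r_USD)T) ⇒ r_USD = r_ZAR − ln(F/S)/T
ln(14.067/15.691) = -0.109256; /(520/365) = -0.076689
r_USD = 0.0156 + 0.076689 = 0.092289
r_USD = 9.23%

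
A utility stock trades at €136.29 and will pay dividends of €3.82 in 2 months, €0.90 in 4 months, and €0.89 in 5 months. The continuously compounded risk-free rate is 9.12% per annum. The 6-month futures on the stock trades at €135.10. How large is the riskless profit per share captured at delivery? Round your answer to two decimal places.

PV(dividends) I = 3.82·e^(−0.0912·2/12) + 0.90·e^(−0.0912·4/12) + 0.89·e^(−0.0912·5/12) = 5.4922
Fair futures F* = (S − I)·e^(rT) = (136.29 − 5.4922)·e^0.045600 = 130.7978 × 1.046656 = 136.9003
Market €135.10 < fair 136.9003: forward underpriced → reverse cash-and-carry (short the stock, invest proceeds at r, pay the dividends, go long the forward).
Profit at T = |F_mkt − F*| = |135.10 − 136.9003| = €1.80 per share

€1.80 per share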